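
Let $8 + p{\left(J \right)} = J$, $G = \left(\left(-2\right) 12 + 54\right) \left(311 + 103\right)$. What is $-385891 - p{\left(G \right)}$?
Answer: $-398303$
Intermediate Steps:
$G = 12420$ ($G = \left(-24 + 54\right) 414 = 30 \cdot 414 = 12420$)
$p{\left(J \right)} = -8 + J$
$-385891 - p{\left(G \right)} = -385891 - \left(-8 + 12420\right) = -385891 - 12412 = -398303$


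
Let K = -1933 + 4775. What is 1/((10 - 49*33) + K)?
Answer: 1/1235 ≈ 0.00080972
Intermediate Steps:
K = 2842
1/((10 - 49*33) + K) = 1/((10 - 49*33) + 2842) = 1/((10 - 1617) + 2842) = 1/(-1607 + 2842) = 1/1235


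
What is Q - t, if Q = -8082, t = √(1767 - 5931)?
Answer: -8082 - 2*I*√1041 ≈ -8082.0 - 64.529*I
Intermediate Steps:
t = 2*I*√1041 (t = √(-4164) = 2*I*√1041 ≈ 64.529*I)
Q - t = -8082 - 2*I*√1041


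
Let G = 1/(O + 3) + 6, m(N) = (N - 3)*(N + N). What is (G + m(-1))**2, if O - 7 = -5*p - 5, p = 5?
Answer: 77841/400 ≈ 194.60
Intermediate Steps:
m(N) = 2*N*(-3 + N) (m(N) = (-3 + N)*(2*N) = 2*N*(-3 + N))
O = -23 (O = 7 + (-5*5 - 5) = 7 + (-25 - 5) = 7 - 30 = -23)
G = 119/20 (G = 1/(-23 + 3) + 6 = 1/(-20) + 6 = -1/20 + 6 = 119/20 ≈ 5.9500)
(G + m(-1))**2 = (119/20 + 2*(-1)*(-3 - 1))**2 = (119/20 + 2*(-1)*(-4))**2 = (119/20 + 8)**2 = (279/20)**2 = 77841/400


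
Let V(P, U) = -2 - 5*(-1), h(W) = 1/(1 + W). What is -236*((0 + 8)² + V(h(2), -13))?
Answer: -15812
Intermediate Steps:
V(P, U) = 3 (V(P, U) = -2 + 5 = 3)
-236*((0 + 8)² + V(h(2), -13)) = -236*((0 + 8)² + 3) = -236*(8² + 3) = -236*(64 + 3) = -236*67 = -15812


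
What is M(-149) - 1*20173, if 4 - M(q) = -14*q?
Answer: -22255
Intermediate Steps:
M(q) = 4 + 14*q (M(q) = 4 - (-14)*q = 4 + 14*q)
M(-149) - 1*20173 = (4 + 14*(-149)) - 1*20173 = (4 - 2086) - 20173 = -2082 - 20173 = -22255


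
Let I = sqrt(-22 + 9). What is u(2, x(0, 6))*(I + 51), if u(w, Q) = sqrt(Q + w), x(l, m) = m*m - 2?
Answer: 306 + 6*I*sqrt(13) ≈ 306.0 + 21.633*I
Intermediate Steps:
x(l, m) = -2 + m**2 (x(l, m) = m**2 - 2 = -2 + m**2)
I = I*sqrt(13) (I = sqrt(-13) = I*sqrt(13) ≈ 3.6056*I)
u(2, x(0, 6))*(I + 51) = sqrt((-2 + 6**2) + 2)*(I*sqrt(13) + 51) = sqrt((-2 + 36) + 2)*(51 + I*sqrt(13)) = sqrt(34 + 2)*(51 + I*sqrt(13)) = sqrt(36)*(51 + I*sqrt(13)) = 6*(51 + I*sqrt(13)) = 306 + 6*I*sqrt(13)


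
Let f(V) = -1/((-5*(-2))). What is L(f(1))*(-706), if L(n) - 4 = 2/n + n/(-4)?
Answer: 225567/20 ≈ 11278.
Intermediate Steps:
f(V) = -1/10
L(n) = 4 + 2/n - n/4 (L(n) = 4 + (2/n + n/(-4)) = 4 + (2/n + n*(-1/4)) = 4 + (2/n - n/4) = 4 + 2/n - n/4)
L(f(1))*(-706) = (4 + 2/(-1/10) - 1/4*(-1/10))*(-706) = (4 + 2*(-10) + 1/40)*(-706) = (4 - 20 + 1/40)*(-706) = -639/40*(-706) = 225567/20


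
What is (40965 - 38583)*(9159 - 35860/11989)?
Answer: 261475453362/11989 ≈ 2.1810e+7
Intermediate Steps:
(40965 - 38583)*(9159 - 35860/11989) = 2382*(9159 - 35860*1/11989) = 2382*(9159 - 35860/11989) = 2382*(109771391/11989) = 261475453362/11989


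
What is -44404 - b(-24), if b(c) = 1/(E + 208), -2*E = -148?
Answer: -12521929/282 ≈ -44404.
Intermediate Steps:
E = 74 (E = -1/2*(-148) = 74)
b(c) = 1/282 (b(c) = 1/(74 + 208) = 1/282)
-44404 - b(-24) = -44404 - 1*1/282 = -44404 - 1/282 = -12521929/282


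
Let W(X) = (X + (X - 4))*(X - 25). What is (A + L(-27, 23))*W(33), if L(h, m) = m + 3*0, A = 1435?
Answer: 723168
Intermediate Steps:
W(X) = (-25 + X)*(-4 + 2*X) (W(X) = (X + (-4 + X))*(-25 + X) = (-4 + 2*X)*(-25 + X) = (-25 + X)*(-4 + 2*X))
L(h, m) = m (L(h, m) = m + 0 = m)
(A + L(-27, 23))*W(33) = (1435 + 23)*(100 - 54*33 + 2*33**2) = 1458*(100 - 1782 + 2*1089) = 1458*(100 - 1782 + 2178) = 1458*496 = 723168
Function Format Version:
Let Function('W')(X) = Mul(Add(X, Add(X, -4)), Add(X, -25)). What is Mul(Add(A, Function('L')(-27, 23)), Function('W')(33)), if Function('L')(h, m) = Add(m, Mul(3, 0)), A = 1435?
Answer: 723168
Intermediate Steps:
Function('W')(X) = Mul(Add(-25, X), Add(-4, Mul(2, X))) (Function('W')(X) = Mul(Add(X, Add(-4, X)), Add(-25, X)) = Mul(Add(-4, Mul(2, X)), Add(-25, X)) = Mul(Add(-25, X), Add(-4, Mul(2, X))))
Function('L')(h, m) = m (Function('L')(h, m) = Add(m, 0) = m)
Mul(Add(A, Function('L')(-27, 23)), Function('W')(33)) = Mul(Add(1435, 23), Add(100, Mul(-54, 33), Mul(2, Pow(33, 2)))) = Mul(1458, Add(100, -1782, Mul(2, 1089))) = Mul(1458, Add(100, -1782, 2178)) = Mul(1458, 496) = 723168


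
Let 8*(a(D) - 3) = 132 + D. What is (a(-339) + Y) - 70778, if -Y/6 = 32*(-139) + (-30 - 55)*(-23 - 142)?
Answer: -1026103/8 ≈ -1.2826e+5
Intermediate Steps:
a(D) = 39/2 + D/8 (a(D) = 3 + (132 + D)/8 = 3 + (33/2 + D/8) = 39/2 + D/8)
Y = -57462 (Y = -6*(32*(-139) + (-30 - 55)*(-23 - 142)) = -6*(-4448 - 85*(-165)) = -6*(-4448 + 14025) = -6*9577 = -57462)
(a(-339) + Y) - 70778 = ((39/2 + (⅛)*(-339)) - 57462) - 70778 = ((39/2 - 339/8) - 57462) - 70778 = (-183/8 - 57462) - 70778 = -459879/8 - 70778 = -1026103/8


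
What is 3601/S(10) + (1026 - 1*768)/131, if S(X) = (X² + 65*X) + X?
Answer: 667811/99560 ≈ 6.7076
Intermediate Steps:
S(X) = X² + 66*X
3601/S(10) + (1026 - 1*768)/131 = 3601/((10*(66 + 10))) + (1026 - 1*768)/131 = 3601/((10*76)) + (1026 - 768)*(1/131) = 3601/760 + 258*(1/131) = 3601*(1/760) + 258/131 = 3601/760 + 258/131 = 667811/99560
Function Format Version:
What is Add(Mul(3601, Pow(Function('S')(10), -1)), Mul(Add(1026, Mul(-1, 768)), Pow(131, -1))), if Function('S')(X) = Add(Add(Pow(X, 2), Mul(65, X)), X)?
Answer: Rational(667811, 99560) ≈ 6.7076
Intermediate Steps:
Function('S')(X) = Add(Pow(X, 2), Mul(66, X))
Add(Mul(3601, Pow(Function('S')(10), -1)), Mul(Add(1026, Mul(-1, 768)), Pow(131, -1))) = Add(Mul(3601, Pow(Mul(10, Add(66, 10)), -1)), Mul(Add(1026, Mul(-1, 768)), Pow(131, -1))) = Add(Mul(3601, Pow(Mul(10, 76), -1)), Mul(Add(1026, -768), Rational(1, 131))) = Add(Mul(3601, Pow(760, -1)), Mul(258, Rational(1, 131))) = Add(Mul(3601, Rational(1, 760)), Rational(258, 131)) = Add(Rational(3601, 760), Rational(258, 131)) = Rational(667811, 99560)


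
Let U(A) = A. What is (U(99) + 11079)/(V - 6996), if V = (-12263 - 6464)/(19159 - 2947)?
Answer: -181217736/113437879 ≈ -1.5975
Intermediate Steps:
V = -18727/16212 ≈ -1.1551
(U(99) + 11079)/(V - 6996) = (99 + 11079)/(-18727/16212 - 6996) = 11178/(-113437879/16212) = 11178*(-16212/113437879) = -181217736/113437879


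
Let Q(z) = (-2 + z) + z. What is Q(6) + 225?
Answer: 235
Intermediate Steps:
Q(z) = -2 + 2*z
Q(6) + 225 = (-2 + 2*6) + 225 = (-2 + 12) + 225 = 10 + 225 = 235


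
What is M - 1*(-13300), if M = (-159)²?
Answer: 38581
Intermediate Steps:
M = 25281
M - 1*(-13300) = 25281 - 1*(-13300) = 25281 + 13300 = 38581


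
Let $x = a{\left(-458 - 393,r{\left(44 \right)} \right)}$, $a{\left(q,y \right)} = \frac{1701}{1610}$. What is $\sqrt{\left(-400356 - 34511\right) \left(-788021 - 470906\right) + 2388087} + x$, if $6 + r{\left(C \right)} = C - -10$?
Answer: $\frac{243}{230} + 2 \sqrt{136867048949} \approx 7.3991 \cdot 10^{5}$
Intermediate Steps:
$r{\left(C \right)} = 4 + C$ ($r{\left(C \right)} = -6 + \left(C - -10\right) = -6 + \left(C + 10\right) = -6 + \left(10 + C\right) = 4 + C$)
$a{\left(q,y \right)} = \frac{243}{230}$ ($a{\left(q,y \right)} = 1701 \cdot \frac{1}{1610} = \frac{243}{230}$)
$x = \frac{243}{230} \approx 1.0565$
$\sqrt{\left(-400356 - 34511\right) \left(-788021 - 470906\right) + 2388087} + x = \sqrt{\left(-400356 - 34511\right) \left(-788021 - 470906\right) + 2388087} + \frac{243}{230} = \sqrt{\left(-434867\right) \left(-1258927\right) + 2388087} + \frac{243}{230} = \sqrt{547465807709 + 2388087} + \frac{243}{230} = \sqrt{547468195796} + \frac{243}{230} = 2 \sqrt{136867048949} + \frac{243}{230} = \frac{243}{230} + 2 \sqrt{136867048949}$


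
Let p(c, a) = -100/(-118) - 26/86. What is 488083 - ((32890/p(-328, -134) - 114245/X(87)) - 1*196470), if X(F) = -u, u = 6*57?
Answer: 98362948121/157662 ≈ 6.2389e+5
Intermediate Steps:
u = 342
p(c, a) = 1383/2537 (p(c, a) = -100*(-1/118) - 26*1/86 = 50/59 - 13/43 = 1383/2537)
X(F) = -342 (X(F) = -1*342 = -342)
488083 - ((32890/p(-328, -134) - 114245/X(87)) - 1*196470) = 488083 - ((32890/(1383/2537) - 114245/(-342)) - 1*196470) = 488083 - ((32890*(2537/1383) - 114245*(-1/342)) - 196470) = 488083 - ((83441930/1383 + 114245/342) - 196470) = 488083 - (9565046965/157662 - 196470) = 488083 - 1*(-21410806175/157662) = 488083 + 21410806175/157662 = 98362948121/157662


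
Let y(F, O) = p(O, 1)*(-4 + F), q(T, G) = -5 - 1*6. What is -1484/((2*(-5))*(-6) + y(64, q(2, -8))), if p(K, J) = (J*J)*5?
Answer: -371/90 ≈ -4.1222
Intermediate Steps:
p(K, J) = 5*J² (p(K, J) = J²*5 = 5*J²)
q(T, G) = -11 (q(T, G) = -5 - 6 = -11)
y(F, O) = -20 + 5*F (y(F, O) = (5*1²)*(-4 + F) = (5*1)*(-4 + F) = 5*(-4 + F) = -20 + 5*F)
-1484/((2*(-5))*(-6) + y(64, q(2, -8))) = -1484/((2*(-5))*(-6) + (-20 + 5*64)) = -1484/(-10*(-6) + (-20 + 320)) = -1484/(60 + 300) = -1484/360 = -1484*1/360 = -371/90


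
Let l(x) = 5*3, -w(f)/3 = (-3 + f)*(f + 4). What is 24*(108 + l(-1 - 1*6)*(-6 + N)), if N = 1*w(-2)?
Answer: 11232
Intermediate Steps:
w(f) = -3*(-3 + f)*(4 + f) (w(f) = -3*(-3 + f)*(f + 4) = -3*(-3 + f)*(4 + f))
N = 30 (N = 1*(36 - 3*(-2) - 3*(-2)**2) = 1*(36 + 6 - 3*4) = 1*(36 + 6 - 12) = 1*30 = 30)
l(x) = 15
24*(108 + l(-1 - 1*6)*(-6 + N)) = 24*(108 + 15*(-6 + 30)) = 24*(108 + 15*24) = 24*(108 + 360) = 24*468 = 11232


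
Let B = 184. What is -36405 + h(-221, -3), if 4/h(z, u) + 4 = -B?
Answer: -1711036/47 ≈ -36405.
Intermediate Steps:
h(z, u) = -1/47 (h(z, u) = 4/(-4 - 1*184) = 4/(-4 - 184) = 4/(-188) = 4*(-1/188) = -1/47)
-36405 + h(-221, -3) = -36405 - 1/47 = -1711036/47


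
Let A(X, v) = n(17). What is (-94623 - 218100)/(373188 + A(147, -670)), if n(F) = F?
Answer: -312723/373205 ≈ -0.83794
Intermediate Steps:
A(X, v) = 17
(-94623 - 218100)/(373188 + A(147, -670)) = (-94623 - 218100)/(373188 + 17) = -312723/373205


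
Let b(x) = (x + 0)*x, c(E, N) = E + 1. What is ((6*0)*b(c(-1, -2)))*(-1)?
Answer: 0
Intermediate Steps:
c(E, N) = 1 + E
b(x) = x² (b(x) = x*x = x²)
((6*0)*b(c(-1, -2)))*(-1) = ((6*0)*(1 - 1)²)*(-1) = (0*0²)*(-1) = (0*0)*(-1) = 0*(-1) = 0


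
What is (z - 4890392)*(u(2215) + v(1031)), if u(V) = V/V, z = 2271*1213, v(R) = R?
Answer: -2204010408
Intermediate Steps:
z = 2754723
u(V) = 1
(z - 4890392)*(u(2215) + v(1031)) = (2754723 - 4890392)*(1 + 1031) = -2135669*1032 = -2204010408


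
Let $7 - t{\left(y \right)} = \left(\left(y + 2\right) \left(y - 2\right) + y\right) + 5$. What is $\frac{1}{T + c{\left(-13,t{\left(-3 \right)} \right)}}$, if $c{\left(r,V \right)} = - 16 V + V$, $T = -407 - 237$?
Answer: $- \frac{1}{644} \approx -0.0015528$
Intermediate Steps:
$t{\left(y \right)} = 2 - y - \left(-2 + y\right) \left(2 + y\right)$ ($t{\left(y \right)} = 7 - \left(\left(\left(y + 2\right) \left(y - 2\right) + y\right) + 5\right) = 7 - \left(\left(\left(2 + y\right) \left(-2 + y\right) + y\right) + 5\right) = 7 - \left(\left(\left(-2 + y\right) \left(2 + y\right) + y\right) + 5\right) = 7 - \left(\left(y + \left(-2 + y\right) \left(2 + y\right)\right) + 5\right) = 7 - \left(5 + y + \left(-2 + y\right) \left(2 + y\right)\right) = 2 - y - \left(-2 + y\right) \left(2 + y\right)$)
$T = -644$
$c{\left(r,V \right)} = - 15 V$
$\frac{1}{T + c{\left(-13,t{\left(-3 \right)} \right)}} = \frac{1}{-644 - 15 \left(6 - -3 - \left(-3\right)^{2}\right)} = \frac{1}{-644 - 15 \left(6 + 3 - 9\right)} = \frac{1}{-644 - 0} = \frac{1}{-644 + 0} = \frac{1}{-644} = - \frac{1}{644}$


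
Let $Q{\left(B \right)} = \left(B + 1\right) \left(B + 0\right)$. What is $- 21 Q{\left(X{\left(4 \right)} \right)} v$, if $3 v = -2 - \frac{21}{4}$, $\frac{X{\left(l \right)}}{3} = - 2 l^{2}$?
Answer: $462840$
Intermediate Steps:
$X{\left(l \right)} = - 6 l^{2}$ ($X{\left(l \right)} = 3 \left(- 2 l^{2}\right) = - 6 l^{2}$)
$v = - \frac{29}{12}$ ($v = \frac{-2 - \frac{21}{4}}{3} = \frac{1}{3} \left(- \frac{29}{4}\right) = - \frac{29}{12} \approx -2.4167$)
$Q{\left(B \right)} = B \left(1 + B\right)$ ($Q{\left(B \right)} = \left(1 + B\right) B = B \left(1 + B\right)$)
$- 21 Q{\left(X{\left(4 \right)} \right)} v = - 21 - 6 \cdot 4^{2} \left(1 - 6 \cdot 4^{2}\right) \left(- \frac{29}{12}\right) = - 21 \left(-6\right) 16 \left(1 - 96\right) \left(- \frac{29}{12}\right) = - 21 \left(- 96 \left(1 - 96\right)\right) \left(- \frac{29}{12}\right) = - 21 \left(\left(-96\right) \left(-95\right)\right) \left(- \frac{29}{12}\right) = \left(-21\right) 9120 \left(- \frac{29}{12}\right) = \left(-191520\right) \left(- \frac{29}{12}\right) = 462840$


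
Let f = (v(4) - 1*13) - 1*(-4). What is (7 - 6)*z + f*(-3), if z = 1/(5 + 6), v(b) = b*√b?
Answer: 34/11 ≈ 3.0909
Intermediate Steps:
v(b) = b^(3/2)
f = -1 (f = (4^(3/2) - 1*13) - 1*(-4) = (8 - 13) + 4 = -5 + 4 = -1)
z = 1/11 ≈ 0.090909
(7 - 6)*z + f*(-3) = (7 - 6)*(1/11) - 1*(-3) = 1*(1/11) + 3 = 1/11 + 3 = 34/11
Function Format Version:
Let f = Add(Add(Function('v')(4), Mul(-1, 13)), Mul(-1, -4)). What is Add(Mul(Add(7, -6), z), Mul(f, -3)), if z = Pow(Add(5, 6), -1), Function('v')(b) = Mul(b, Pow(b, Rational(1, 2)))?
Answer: Rational(34, 11) ≈ 3.0909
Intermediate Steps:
Function('v')(b) = Pow(b, Rational(3, 2))
f = -1 (f = Add(Add(Pow(4, Rational(3, 2)), Mul(-1, 13)), Mul(-1, -4)) = Add(Add(8, -13), 4) = Add(-5, 4) = -1)
z = Rational(1, 11) (z = Pow(11, -1) = Rational(1, 11) ≈ 0.090909)
Add(Mul(Add(7, -6), z), Mul(f, -3)) = Add(Mul(Add(7, -6), Rational(1, 11)), Mul(-1, -3)) = Add(Mul(1, Rational(1, 11)), 3) = Add(Rational(1, 11), 3) = Rational(34, 11)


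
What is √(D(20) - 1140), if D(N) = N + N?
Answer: 10*I*√11 ≈ 33.166*I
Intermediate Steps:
D(N) = 2*N
√(D(20) - 1140) = √(2*20 - 1140) = √(40 - 1140) = √(-1100) = 10*I*√11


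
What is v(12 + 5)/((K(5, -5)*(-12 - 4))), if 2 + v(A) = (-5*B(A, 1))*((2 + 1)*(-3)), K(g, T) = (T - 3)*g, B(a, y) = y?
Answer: 43/640 ≈ 0.067188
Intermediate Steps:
K(g, T) = g*(-3 + T) (K(g, T) = (-3 + T)*g = g*(-3 + T))
v(A) = 43 (v(A) = -2 + (-5*1)*((2 + 1)*(-3)) = -2 - 15*(-3) = -2 - 5*(-9) = -2 + 45 = 43)
v(12 + 5)/((K(5, -5)*(-12 - 4))) = 43/(((5*(-3 - 5))*(-12 - 4))) = 43/(((5*(-8))*(-16))) = 43/((-40*(-16))) = 43/640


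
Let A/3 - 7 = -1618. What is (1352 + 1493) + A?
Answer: -1988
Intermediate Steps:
A = -4833 (A = 21 + 3*(-1618) = 21 - 4854 = -4833)
(1352 + 1493) + A = (1352 + 1493) - 4833 = 2845 - 4833 = -1988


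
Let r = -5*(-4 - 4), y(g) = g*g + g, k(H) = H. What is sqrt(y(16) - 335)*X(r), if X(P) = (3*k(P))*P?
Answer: 14400*I*sqrt(7) ≈ 38099.0*I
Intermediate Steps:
y(g) = g + g**2 (y(g) = g**2 + g = g + g**2)
r = 40 (r = -5*(-8) = 40)
X(P) = 3*P**2 (X(P) = (3*P)*P = 3*P**2)
sqrt(y(16) - 335)*X(r) = sqrt(16*(1 + 16) - 335)*(3*40**2) = sqrt(16*17 - 335)*(3*1600) = sqrt(272 - 335)*4800 = sqrt(-63)*4800 = (3*I*sqrt(7))*4800 = 14400*I*sqrt(7)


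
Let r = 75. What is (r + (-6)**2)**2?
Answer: 12321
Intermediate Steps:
(r + (-6)**2)**2 = (75 + (-6)**2)**2 = (75 + 36)**2 = 111**2 = 12321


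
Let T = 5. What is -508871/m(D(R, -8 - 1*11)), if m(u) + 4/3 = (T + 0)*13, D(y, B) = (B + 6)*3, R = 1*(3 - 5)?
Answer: -1526613/191 ≈ -7992.7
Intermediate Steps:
R = -2 (R = 1*(-2) = -2)
D(y, B) = 18 + 3*B (D(y, B) = (6 + B)*3 = 18 + 3*B)
m(u) = 191/3 (m(u) = -4/3 + (5 + 0)*13 = -4/3 + 5*13 = -4/3 + 65 = 191/3)
-508871/m(D(R, -8 - 1*11)) = -508871/191/3 = -508871*3/191 = -1526613/191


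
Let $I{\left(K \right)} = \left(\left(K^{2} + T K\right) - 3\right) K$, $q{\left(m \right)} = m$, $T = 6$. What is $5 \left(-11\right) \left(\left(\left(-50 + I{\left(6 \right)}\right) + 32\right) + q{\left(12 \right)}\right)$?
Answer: $-22440$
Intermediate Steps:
$I{\left(K \right)} = K \left(-3 + K^{2} + 6 K\right)$ ($I{\left(K \right)} = \left(\left(K^{2} + 6 K\right) - 3\right) K = \left(-3 + K^{2} + 6 K\right) K = K \left(-3 + K^{2} + 6 K\right)$)
$5 \left(-11\right) \left(\left(\left(-50 + I{\left(6 \right)}\right) + 32\right) + q{\left(12 \right)}\right) = 5 \left(-11\right) \left(\left(\left(-50 + 6 \left(-3 + 6^{2} + 6 \cdot 6\right)\right) + 32\right) + 12\right) = - 55 \left(\left(\left(-50 + 6 \left(-3 + 36 + 36\right)\right) + 32\right) + 12\right) = - 55 \left(\left(\left(-50 + 6 \cdot 69\right) + 32\right) + 12\right) = - 55 \left(\left(\left(-50 + 414\right) + 32\right) + 12\right) = - 55 \left(\left(364 + 32\right) + 12\right) = - 55 \left(396 + 12\right) = \left(-55\right) 408 = -22440$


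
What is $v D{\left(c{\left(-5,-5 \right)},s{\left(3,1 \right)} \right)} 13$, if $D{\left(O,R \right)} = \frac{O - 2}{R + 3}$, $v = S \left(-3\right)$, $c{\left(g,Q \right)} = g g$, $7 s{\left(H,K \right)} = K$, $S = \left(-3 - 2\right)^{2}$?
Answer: $- \frac{156975}{22} \approx -7135.2$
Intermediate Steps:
$S = 25$ ($S = \left(-5\right)^{2} = 25$)
$s{\left(H,K \right)} = \frac{K}{7}$
$c{\left(g,Q \right)} = g^{2}$
$v = -75$ ($v = 25 \left(-3\right) = -75$)
$D{\left(O,R \right)} = \frac{-2 + O}{3 + R}$
$v D{\left(c{\left(-5,-5 \right)},s{\left(3,1 \right)} \right)} 13 = - 75 \frac{-2 + \left(-5\right)^{2}}{3 + \frac{1}{7} \cdot 1} \cdot 13 = - 75 \frac{-2 + 25}{3 + \frac{1}{7}} \cdot 13 = - 75 \frac{1}{\frac{22}{7}} \cdot 23 \cdot 13 = - 75 \cdot \frac{7}{22} \cdot 23 \cdot 13 = \left(-75\right) \frac{161}{22} \cdot 13 = \left(- \frac{12075}{22}\right) 13 = - \frac{156975}{22}$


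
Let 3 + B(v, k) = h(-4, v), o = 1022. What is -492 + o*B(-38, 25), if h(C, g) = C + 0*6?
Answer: -7646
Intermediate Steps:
h(C, g) = C (h(C, g) = C + 0 = C)
B(v, k) = -7 (B(v, k) = -3 - 4 = -7)
-492 + o*B(-38, 25) = -492 + 1022*(-7) = -492 - 7154 = -7646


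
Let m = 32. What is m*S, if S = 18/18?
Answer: 32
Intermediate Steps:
S = 1 (S = 18*(1/18) = 1)
m*S = 32*1 = 32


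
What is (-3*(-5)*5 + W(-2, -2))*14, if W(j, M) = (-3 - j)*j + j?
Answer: 1050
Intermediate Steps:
W(j, M) = j + j*(-3 - j) (W(j, M) = j*(-3 - j) + j = j + j*(-3 - j))
(-3*(-5)*5 + W(-2, -2))*14 = (-3*(-5)*5 - 1*(-2)*(2 - 2))*14 = (15*5 - 1*(-2)*0)*14 = (75 + 0)*14 = 75*14 = 1050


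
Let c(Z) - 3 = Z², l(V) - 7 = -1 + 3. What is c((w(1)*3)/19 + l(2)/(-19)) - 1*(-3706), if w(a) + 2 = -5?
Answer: 1339849/361 ≈ 3711.5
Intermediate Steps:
w(a) = -7 (w(a) = -2 - 5 = -7)
l(V) = 9 (l(V) = 7 + (-1 + 3) = 7 + 2 = 9)
c(Z) = 3 + Z²
c((w(1)*3)/19 + l(2)/(-19)) - 1*(-3706) = (3 + (-7*3/19 + 9/(-19))²) - 1*(-3706) = (3 + (-21*1/19 + 9*(-1/19))²) + 3706 = (3 + (-21/19 - 9/19)²) + 3706 = (3 + (-30/19)²) + 3706 = (3 + 900/361) + 3706 = 1983/361 + 3706 = 1339849/361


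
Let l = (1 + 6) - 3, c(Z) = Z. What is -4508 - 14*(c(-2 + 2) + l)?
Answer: -4564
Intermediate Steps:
l = 4 (l = 7 - 3 = 4)
-4508 - 14*(c(-2 + 2) + l) = -4508 - 14*((-2 + 2) + 4) = -4508 - 14*(0 + 4) = -4508 - 14*4 = -4508 - 56 = -4564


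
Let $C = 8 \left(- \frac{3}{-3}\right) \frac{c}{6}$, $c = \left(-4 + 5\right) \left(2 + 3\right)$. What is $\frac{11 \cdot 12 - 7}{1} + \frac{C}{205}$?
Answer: $\frac{15379}{123} \approx 125.03$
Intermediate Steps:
$c = 5$ ($c = 1 \cdot 5 = 5$)
$C = \frac{20}{3}$ ($C = 8 \left(- \frac{3}{-3}\right) \frac{5}{6} = 8 \left(\left(-3\right) \left(- \frac{1}{3}\right)\right) 5 \cdot \frac{1}{6} = 8 \cdot 1 \cdot \frac{5}{6} = 8 \cdot \frac{5}{6} = \frac{20}{3} \approx 6.6667$)
$\frac{11 \cdot 12 - 7}{1} + \frac{C}{205} = \frac{11 \cdot 12 - 7}{1} + \frac{20}{3 \cdot 205} = \left(132 - 7\right) 1 + \frac{20}{3} \cdot \frac{1}{205} = 125 \cdot 1 + \frac{4}{123} = 125 + \frac{4}{123} = \frac{15379}{123}$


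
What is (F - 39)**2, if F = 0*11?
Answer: 1521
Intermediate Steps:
F = 0
(F - 39)**2 = (0 - 39)**2 = (-39)**2 = 1521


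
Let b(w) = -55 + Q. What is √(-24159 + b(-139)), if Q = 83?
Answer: I*√24131 ≈ 155.34*I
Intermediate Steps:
b(w) = 28 (b(w) = -55 + 83 = 28)
√(-24159 + b(-139)) = √(-24159 + 28) = √(-24131) = I*√24131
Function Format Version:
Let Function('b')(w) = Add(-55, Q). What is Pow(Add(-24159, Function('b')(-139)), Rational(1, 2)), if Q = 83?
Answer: Mul(I, Pow(24131, Rational(1, 2))) ≈ Mul(155.34, I)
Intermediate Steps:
Function('b')(w) = 28 (Function('b')(w) = Add(-55, 83) = 28)
Pow(Add(-24159, Function('b')(-139)), Rational(1, 2)) = Pow(Add(-24159, 28), Rational(1, 2)) = Pow(-24131, Rational(1, 2)) = Mul(I, Pow(24131, Rational(1, 2)))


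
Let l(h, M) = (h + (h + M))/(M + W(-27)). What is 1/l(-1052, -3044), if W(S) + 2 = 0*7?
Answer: 1523/2574 ≈ 0.59169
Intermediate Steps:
W(S) = -2 (W(S) = -2 + 0*7 = -2 + 0 = -2)
l(h, M) = (M + 2*h)/(-2 + M) (l(h, M) = (h + (h + M))/(M - 2) = (h + (M + h))/(-2 + M) = (M + 2*h)/(-2 + M))
1/l(-1052, -3044) = 1/((-3044 + 2*(-1052))/(-2 - 3044)) = 1/((-3044 - 2104)/(-3046)) = 1/(-1/3046*(-5148)) = 1/(2574/1523) = 1523/2574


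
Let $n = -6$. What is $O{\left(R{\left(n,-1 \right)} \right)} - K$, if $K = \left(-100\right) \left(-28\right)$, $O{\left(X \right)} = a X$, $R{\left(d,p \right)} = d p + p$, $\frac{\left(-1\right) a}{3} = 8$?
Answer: $-2920$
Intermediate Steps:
$a = -24$ ($a = \left(-3\right) 8 = -24$)
$R{\left(d,p \right)} = p + d p$
$O{\left(X \right)} = - 24 X$
$K = 2800$
$O{\left(R{\left(n,-1 \right)} \right)} - K = - 24 \left(- (1 - 6)\right) - 2800 = - 24 \left(\left(-1\right) \left(-5\right)\right) - 2800 = \left(-24\right) 5 - 2800 = -120 - 2800 = -2920$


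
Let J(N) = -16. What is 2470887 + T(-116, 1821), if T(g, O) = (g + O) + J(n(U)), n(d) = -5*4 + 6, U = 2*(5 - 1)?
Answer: 2472576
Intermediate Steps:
U = 8 (U = 2*4 = 8)
n(d) = -14 (n(d) = -20 + 6 = -14)
T(g, O) = -16 + O + g (T(g, O) = (g + O) - 16 = (O + g) - 16 = -16 + O + g)
2470887 + T(-116, 1821) = 2470887 + (-16 + 1821 - 116) = 2470887 + 1689 = 2472576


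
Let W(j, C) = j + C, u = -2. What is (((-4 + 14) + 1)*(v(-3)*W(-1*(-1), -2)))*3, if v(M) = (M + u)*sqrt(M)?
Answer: 165*I*sqrt(3) ≈ 285.79*I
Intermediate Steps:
v(M) = sqrt(M)*(-2 + M) (v(M) = (M - 2)*sqrt(M) = (-2 + M)*sqrt(M) = sqrt(M)*(-2 + M))
W(j, C) = C + j
(((-4 + 14) + 1)*(v(-3)*W(-1*(-1), -2)))*3 = (((-4 + 14) + 1)*((sqrt(-3)*(-2 - 3))*(-2 - 1*(-1))))*3 = ((10 + 1)*(((I*sqrt(3))*(-5))*(-2 + 1)))*3 = (11*(-5*I*sqrt(3)*(-1)))*3 = (11*(5*I*sqrt(3)))*3 = (55*I*sqrt(3))*3 = 165*I*sqrt(3)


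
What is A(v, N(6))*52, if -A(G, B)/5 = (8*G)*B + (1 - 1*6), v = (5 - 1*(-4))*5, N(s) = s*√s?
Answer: 1300 - 561600*√6 ≈ -1.3743e+6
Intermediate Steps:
N(s) = s^(3/2)
v = 45 (v = (5 + 4)*5 = 9*5 = 45)
A(G, B) = 25 - 40*B*G (A(G, B) = -5*((8*G)*B + (1 - 1*6)) = -5*(8*B*G + (1 - 6)) = -5*(8*B*G - 5) = -5*(-5 + 8*B*G) = 25 - 40*B*G)
A(v, N(6))*52 = (25 - 40*6^(3/2)*45)*52 = (25 - 40*6*√6*45)*52 = (25 - 10800*√6)*52 = 1300 - 561600*√6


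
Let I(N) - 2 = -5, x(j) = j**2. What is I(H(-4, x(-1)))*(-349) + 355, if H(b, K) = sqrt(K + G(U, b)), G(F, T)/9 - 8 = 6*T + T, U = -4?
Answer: 1402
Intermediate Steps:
G(F, T) = 72 + 63*T (G(F, T) = 72 + 9*(6*T + T) = 72 + 9*(7*T) = 72 + 63*T)
H(b, K) = sqrt(72 + K + 63*b) (H(b, K) = sqrt(K + (72 + 63*b)) = sqrt(72 + K + 63*b))
I(N) = -3 (I(N) = 2 - 5 = -3)
I(H(-4, x(-1)))*(-349) + 355 = -3*(-349) + 355 = 1047 + 355 = 1402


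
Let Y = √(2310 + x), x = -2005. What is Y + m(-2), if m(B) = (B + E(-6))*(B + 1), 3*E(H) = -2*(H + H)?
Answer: -6 + √305 ≈ 11.464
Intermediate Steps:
E(H) = -4*H/3 (E(H) = (-2*(H + H))/3 = (-4*H)/3 = -4*H/3)
m(B) = (1 + B)*(8 + B) (m(B) = (B - 4/3*(-6))*(B + 1) = (B + 8)*(1 + B) = (8 + B)*(1 + B) = (1 + B)*(8 + B))
Y = √305 (Y = √(2310 - 2005) = √305 ≈ 17.464)
Y + m(-2) = √305 + (8 + (-2)² + 9*(-2)) = √305 + (8 + 4 - 18) = √305 - 6 = -6 + √305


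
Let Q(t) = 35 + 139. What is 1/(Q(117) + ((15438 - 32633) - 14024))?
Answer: -1/31045 ≈ -3.2211e-5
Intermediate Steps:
Q(t) = 174
1/(Q(117) + ((15438 - 32633) - 14024)) = 1/(174 + ((15438 - 32633) - 14024)) = 1/(174 + (-17195 - 14024)) = 1/(174 - 31219) = 1/(-31045) = -1/31045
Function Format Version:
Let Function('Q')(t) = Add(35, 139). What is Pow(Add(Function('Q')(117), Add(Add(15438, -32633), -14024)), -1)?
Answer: Rational(-1, 31045) ≈ -3.2211e-5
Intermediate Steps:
Function('Q')(t) = 174
Pow(Add(Function('Q')(117), Add(Add(15438, -32633), -14024)), -1) = Pow(Add(174, Add(Add(15438, -32633), -14024)), -1) = Pow(Add(174, Add(-17195, -14024)), -1) = Pow(Add(174, -31219), -1) = Pow(-31045, -1) = Rational(-1, 31045)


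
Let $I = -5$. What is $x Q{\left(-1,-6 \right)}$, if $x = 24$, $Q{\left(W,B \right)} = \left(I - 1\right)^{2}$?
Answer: $864$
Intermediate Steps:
$Q{\left(W,B \right)} = 36$ ($Q{\left(W,B \right)} = \left(-5 - 1\right)^{2} = \left(-6\right)^{2} = 36$)
$x Q{\left(-1,-6 \right)} = 24 \cdot 36 = 864$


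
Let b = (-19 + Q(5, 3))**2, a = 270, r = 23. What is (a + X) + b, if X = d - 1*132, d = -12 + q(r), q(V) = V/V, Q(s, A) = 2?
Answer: 416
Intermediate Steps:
q(V) = 1
d = -11 (d = -12 + 1 = -11)
b = 289 (b = (-19 + 2)**2 = (-17)**2 = 289)
X = -143 (X = -11 - 1*132 = -11 - 132 = -143)
(a + X) + b = (270 - 143) + 289 = 127 + 289 = 416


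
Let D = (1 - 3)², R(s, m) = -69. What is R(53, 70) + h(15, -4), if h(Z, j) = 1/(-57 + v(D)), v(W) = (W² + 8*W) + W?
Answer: -346/5 ≈ -69.200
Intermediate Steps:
D = 4 (D = (-2)² = 4)
v(W) = W² + 9*W
h(Z, j) = -⅕ (h(Z, j) = 1/(-57 + 4*(9 + 4)) = 1/(-57 + 4*13) = 1/(-57 + 52) = 1/(-5) = -⅕)
R(53, 70) + h(15, -4) = -69 - ⅕ = -346/5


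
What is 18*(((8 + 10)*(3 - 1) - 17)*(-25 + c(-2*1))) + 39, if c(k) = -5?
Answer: -10221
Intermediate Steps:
18*(((8 + 10)*(3 - 1) - 17)*(-25 + c(-2*1))) + 39 = 18*(((8 + 10)*(3 - 1) - 17)*(-25 - 5)) + 39 = 18*((18*2 - 17)*(-30)) + 39 = 18*((36 - 17)*(-30)) + 39 = 18*(19*(-30)) + 39 = 18*(-570) + 39 = -10260 + 39 = -10221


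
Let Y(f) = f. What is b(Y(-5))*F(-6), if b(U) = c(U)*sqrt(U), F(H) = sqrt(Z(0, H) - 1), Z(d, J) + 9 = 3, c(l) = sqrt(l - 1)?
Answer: -I*sqrt(210) ≈ -14.491*I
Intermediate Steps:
c(l) = sqrt(-1 + l)
Z(d, J) = -6 (Z(d, J) = -9 + 3 = -6)
F(H) = I*sqrt(7) (F(H) = sqrt(-6 - 1) = sqrt(-7) = I*sqrt(7))
b(U) = sqrt(U)*sqrt(-1 + U) (b(U) = sqrt(-1 + U)*sqrt(U) = sqrt(U)*sqrt(-1 + U))
b(Y(-5))*F(-6) = (sqrt(-5)*sqrt(-1 - 5))*(I*sqrt(7)) = ((I*sqrt(5))*sqrt(-6))*(I*sqrt(7)) = ((I*sqrt(5))*(I*sqrt(6)))*(I*sqrt(7)) = (-sqrt(30))*(I*sqrt(7)) = -I*sqrt(210)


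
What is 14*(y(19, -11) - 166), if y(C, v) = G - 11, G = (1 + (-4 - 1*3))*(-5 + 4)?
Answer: -2394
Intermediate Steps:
G = 6 (G = (1 + (-4 - 3))*(-1) = (1 - 7)*(-1) = -6*(-1) = 6)
y(C, v) = -5 (y(C, v) = 6 - 11 = -5)
14*(y(19, -11) - 166) = 14*(-5 - 166) = 14*(-171) = -2394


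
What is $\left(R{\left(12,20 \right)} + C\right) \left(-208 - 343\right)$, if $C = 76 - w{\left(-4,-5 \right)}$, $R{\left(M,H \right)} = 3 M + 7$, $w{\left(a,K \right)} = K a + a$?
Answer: $-56753$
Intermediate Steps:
$w{\left(a,K \right)} = a + K a$
$R{\left(M,H \right)} = 7 + 3 M$
$C = 60$ ($C = 76 - - 4 \left(1 - 5\right) = 76 - \left(-4\right) \left(-4\right) = 76 - 16 = 60$)
$\left(R{\left(12,20 \right)} + C\right) \left(-208 - 343\right) = \left(\left(7 + 3 \cdot 12\right) + 60\right) \left(-208 - 343\right) = \left(\left(7 + 36\right) + 60\right) \left(-551\right) = \left(43 + 60\right) \left(-551\right) = 103 \left(-551\right) = -56753$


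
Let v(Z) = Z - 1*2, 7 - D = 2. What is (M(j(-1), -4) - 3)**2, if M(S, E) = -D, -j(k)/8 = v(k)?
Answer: 64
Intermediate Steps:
D = 5 (D = 7 - 1*2 = 7 - 2 = 5)
v(Z) = -2 + Z (v(Z) = Z - 2 = -2 + Z)
j(k) = 16 - 8*k (j(k) = -8*(-2 + k) = 16 - 8*k)
M(S, E) = -5 (M(S, E) = -1*5 = -5)
(M(j(-1), -4) - 3)**2 = (-5 - 3)**2 = (-8)**2 = 64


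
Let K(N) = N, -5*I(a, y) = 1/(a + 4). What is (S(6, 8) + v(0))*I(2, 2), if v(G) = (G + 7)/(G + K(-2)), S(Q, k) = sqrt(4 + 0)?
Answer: 1/20 ≈ 0.050000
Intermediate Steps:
S(Q, k) = 2 (S(Q, k) = sqrt(4) = 2)
I(a, y) = -1/(5*(4 + a)) (I(a, y) = -1/(5*(a + 4)) = -1/(5*(4 + a)))
v(G) = (7 + G)/(-2 + G) (v(G) = (G + 7)/(G - 2) = (7 + G)/(-2 + G))
(S(6, 8) + v(0))*I(2, 2) = (2 + (7 + 0)/(-2 + 0))*(-1/(20 + 5*2)) = (2 + 7/(-2))*(-1/(20 + 10)) = (2 - 1/2*7)*(-1/30) = (2 - 7/2)*(-1*1/30) = -3/2*(-1/30) = 1/20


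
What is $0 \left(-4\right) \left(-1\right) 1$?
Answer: $0$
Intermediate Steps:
$0 \left(-4\right) \left(-1\right) 1 = 0 \left(-1\right) 1 = 0 \cdot 1 = 0$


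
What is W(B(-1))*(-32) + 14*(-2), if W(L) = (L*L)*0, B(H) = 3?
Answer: -28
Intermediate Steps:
W(L) = 0 (W(L) = L**2*0 = 0)
W(B(-1))*(-32) + 14*(-2) = 0*(-32) + 14*(-2) = 0 - 28 = -28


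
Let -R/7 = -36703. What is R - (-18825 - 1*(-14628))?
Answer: 261118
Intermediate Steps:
R = 256921 (R = -7*(-36703) = 256921)
R - (-18825 - 1*(-14628)) = 256921 - (-18825 - 1*(-14628)) = 256921 - (-18825 + 14628) = 256921 - 1*(-4197) = 256921 + 4197 = 261118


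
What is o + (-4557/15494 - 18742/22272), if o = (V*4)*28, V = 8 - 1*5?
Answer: 28888948399/86270592 ≈ 334.86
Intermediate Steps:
V = 3 (V = 8 - 5 = 3)
o = 336 (o = (3*4)*28 = 12*28 = 336)
o + (-4557/15494 - 18742/22272) = 336 + (-4557/15494 - 18742/22272) = 336 + (-4557*1/15494 - 18742*1/22272) = 336 + (-4557/15494 - 9371/11136) = 336 - 97970513/86270592 = 28888948399/86270592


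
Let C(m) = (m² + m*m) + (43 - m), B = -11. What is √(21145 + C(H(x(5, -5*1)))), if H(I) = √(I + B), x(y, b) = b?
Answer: 2*√(5289 - I) ≈ 145.45 - 0.01375*I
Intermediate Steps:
H(I) = √(-11 + I) (H(I) = √(I - 11) = √(-11 + I))
C(m) = 43 - m + 2*m² (C(m) = (m² + m²) + (43 - m) = 2*m² + (43 - m) = 43 - m + 2*m²)
√(21145 + C(H(x(5, -5*1)))) = √(21145 + (43 - √(-11 - 5*1) + 2*(√(-11 - 5*1))²)) = √(21145 + (43 - √(-11 - 5) + 2*(√(-11 - 5))²)) = √(21145 + (43 - √(-16) + 2*(√(-16))²)) = √(21145 + (43 - 4*I + 2*(4*I)²)) = √(21145 + (43 - 4*I + 2*(-16))) = √(21145 + (43 - 4*I - 32)) = √(21145 + (11 - 4*I)) = √(21156 - 4*I)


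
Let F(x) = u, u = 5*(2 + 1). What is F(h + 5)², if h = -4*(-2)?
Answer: 225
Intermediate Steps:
h = 8
u = 15 (u = 5*3 = 15)
F(x) = 15
F(h + 5)² = 15² = 225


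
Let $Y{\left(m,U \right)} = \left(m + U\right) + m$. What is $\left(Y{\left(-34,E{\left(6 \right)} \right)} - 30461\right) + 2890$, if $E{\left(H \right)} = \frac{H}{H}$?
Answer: $-27638$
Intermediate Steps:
$E{\left(H \right)} = 1$
$Y{\left(m,U \right)} = U + 2 m$ ($Y{\left(m,U \right)} = \left(U + m\right) + m = U + 2 m$)
$\left(Y{\left(-34,E{\left(6 \right)} \right)} - 30461\right) + 2890 = \left(\left(1 + 2 \left(-34\right)\right) - 30461\right) + 2890 = \left(\left(1 - 68\right) - 30461\right) + 2890 = \left(-67 - 30461\right) + 2890 = -30528 + 2890 = -27638$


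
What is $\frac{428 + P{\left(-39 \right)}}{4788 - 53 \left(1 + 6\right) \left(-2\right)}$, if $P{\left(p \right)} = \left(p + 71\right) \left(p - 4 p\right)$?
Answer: $\frac{298}{395} \approx 0.75443$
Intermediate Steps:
$P{\left(p \right)} = - 3 p \left(71 + p\right)$ ($P{\left(p \right)} = \left(71 + p\right) \left(- 3 p\right) = - 3 p \left(71 + p\right)$)
$\frac{428 + P{\left(-39 \right)}}{4788 - 53 \left(1 + 6\right) \left(-2\right)} = \frac{428 - - 117 \left(71 - 39\right)}{4788 - 53 \left(1 + 6\right) \left(-2\right)} = \frac{428 - \left(-117\right) 32}{4788 - 53 \cdot 7 \left(-2\right)} = \frac{428 + 3744}{4788 - -742} = \frac{4172}{4788 + 742} = \frac{4172}{5530} = 4172 \cdot \frac{1}{5530} = \frac{298}{395}$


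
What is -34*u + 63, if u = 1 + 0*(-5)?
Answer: 29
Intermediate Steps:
u = 1 (u = 1 + 0 = 1)
-34*u + 63 = -34*1 + 63 = -34 + 63 = 29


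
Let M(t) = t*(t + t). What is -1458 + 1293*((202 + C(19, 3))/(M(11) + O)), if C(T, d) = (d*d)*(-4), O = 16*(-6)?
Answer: 885/73 ≈ 12.123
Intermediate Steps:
O = -96
M(t) = 2*t² (M(t) = t*(2*t) = 2*t²)
C(T, d) = -4*d² (C(T, d) = d²*(-4) = -4*d²)
-1458 + 1293*((202 + C(19, 3))/(M(11) + O)) = -1458 + 1293*((202 - 4*3²)/(2*11² - 96)) = -1458 + 1293*((202 - 4*9)/(2*121 - 96)) = -1458 + 1293*((202 - 36)/(242 - 96)) = -1458 + 1293*(166/146) = -1458 + 1293*(166*(1/146)) = -1458 + 1293*(83/73) = -1458 + 107319/73 = 885/73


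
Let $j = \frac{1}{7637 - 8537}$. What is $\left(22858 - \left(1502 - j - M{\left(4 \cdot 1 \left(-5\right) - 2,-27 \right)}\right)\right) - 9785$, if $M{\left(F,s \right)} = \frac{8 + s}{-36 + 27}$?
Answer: $\frac{1157311}{100} \approx 11573.0$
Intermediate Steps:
$M{\left(F,s \right)} = - \frac{8}{9} - \frac{s}{9}$ ($M{\left(F,s \right)} = \frac{8 + s}{-9} = \left(8 + s\right) \left(- \frac{1}{9}\right) = - \frac{8}{9} - \frac{s}{9}$)
$j = - \frac{1}{900}$ ($j = \frac{1}{-900} = - \frac{1}{900} \approx -0.0011111$)
$\left(22858 - \left(1502 - j - M{\left(4 \cdot 1 \left(-5\right) - 2,-27 \right)}\right)\right) - 9785 = \left(22858 - \frac{149989}{100}\right) - 9785 = \frac{2135811}{100} - 9785 = \frac{1157311}{100}$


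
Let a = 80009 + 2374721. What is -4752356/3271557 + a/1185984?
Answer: 399095156051/646669042848 ≈ 0.61716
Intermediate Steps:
a = 2454730
-4752356/3271557 + a/1185984 = -4752356/3271557 + 2454730/1185984 = -4752356*1/3271557 + 2454730*(1/1185984) = -4752356/3271557 + 1227365/592992 = 399095156051/646669042848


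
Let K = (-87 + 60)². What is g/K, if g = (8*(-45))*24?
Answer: -320/27 ≈ -11.852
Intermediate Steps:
g = -8640 (g = -360*24 = -8640)
K = 729 (K = (-27)² = 729)
g/K = -8640/729 = -8640*1/729 = -320/27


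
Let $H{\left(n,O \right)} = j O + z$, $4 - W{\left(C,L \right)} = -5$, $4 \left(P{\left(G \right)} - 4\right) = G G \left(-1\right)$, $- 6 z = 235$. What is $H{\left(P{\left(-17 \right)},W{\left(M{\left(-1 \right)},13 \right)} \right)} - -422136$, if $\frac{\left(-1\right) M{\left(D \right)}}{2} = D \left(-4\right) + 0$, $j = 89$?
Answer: $\frac{2537387}{6} \approx 4.229 \cdot 10^{5}$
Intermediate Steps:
$z = - \frac{235}{6}$ ($z = \left(- \frac{1}{6}\right) 235 = - \frac{235}{6} \approx -39.167$)
$P{\left(G \right)} = 4 - \frac{G^{2}}{4}$ ($P{\left(G \right)} = 4 + \frac{G G \left(-1\right)}{4} = 4 + \frac{G^{2} \left(-1\right)}{4} = 4 + \frac{\left(-1\right) G^{2}}{4} = 4 - \frac{G^{2}}{4}$)
$M{\left(D \right)} = 8 D$ ($M{\left(D \right)} = - 2 \left(D \left(-4\right) + 0\right) = - 2 \left(- 4 D + 0\right) = - 2 \left(- 4 D\right) = 8 D$)
$W{\left(C,L \right)} = 9$ ($W{\left(C,L \right)} = 4 - -5 = 4 + 5 = 9$)
$H{\left(n,O \right)} = - \frac{235}{6} + 89 O$ ($H{\left(n,O \right)} = 89 O - \frac{235}{6} = - \frac{235}{6} + 89 O$)
$H{\left(P{\left(-17 \right)},W{\left(M{\left(-1 \right)},13 \right)} \right)} - -422136 = \left(- \frac{235}{6} + 89 \cdot 9\right) - -422136 = \left(- \frac{235}{6} + 801\right) + 422136 = \frac{4571}{6} + 422136 = \frac{2537387}{6}$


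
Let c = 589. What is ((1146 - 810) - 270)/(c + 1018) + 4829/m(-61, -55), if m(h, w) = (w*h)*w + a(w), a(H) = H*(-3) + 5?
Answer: 4407227/296258485 ≈ 0.014876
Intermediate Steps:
a(H) = 5 - 3*H (a(H) = -3*H + 5 = 5 - 3*H)
m(h, w) = 5 - 3*w + h*w**2 (m(h, w) = (w*h)*w + (5 - 3*w) = (h*w)*w + (5 - 3*w) = h*w**2 + (5 - 3*w) = 5 - 3*w + h*w**2)
((1146 - 810) - 270)/(c + 1018) + 4829/m(-61, -55) = ((1146 - 810) - 270)/(589 + 1018) + 4829/(5 - 3*(-55) - 61*(-55)**2) = (336 - 270)/1607 + 4829/(5 + 165 - 61*3025) = 66*(1/1607) + 4829/(5 + 165 - 184525) = 66/1607 + 4829/(-184355) = 66/1607 + 4829*(-1/184355) = 66/1607 - 4829/184355 = 4407227/296258485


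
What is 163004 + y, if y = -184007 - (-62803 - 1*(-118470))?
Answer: -76670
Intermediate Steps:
y = -239674 (y = -184007 - (-62803 + 118470) = -184007 - 1*55667 = -184007 - 55667 = -239674)
163004 + y = 163004 - 239674 = -76670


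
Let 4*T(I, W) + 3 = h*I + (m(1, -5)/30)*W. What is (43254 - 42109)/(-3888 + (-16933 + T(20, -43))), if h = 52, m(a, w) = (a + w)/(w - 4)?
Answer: -618300/11103431 ≈ -0.055685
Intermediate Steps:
m(a, w) = (a + w)/(-4 + w)
T(I, W) = -¾ + 13*I + W/270 (T(I, W) = -¾ + (52*I + (((1 - 5)/(-4 - 5))/30)*W)/4 = -¾ + (52*I + ((-4/(-9))*(1/30))*W)/4 = -¾ + (52*I + (-⅑*(-4)*(1/30))*W)/4 = -¾ + (52*I + ((4/9)*(1/30))*W)/4 = -¾ + (52*I + 2*W/135)/4 = -¾ + (13*I + W/270) = -¾ + 13*I + W/270)
(43254 - 42109)/(-3888 + (-16933 + T(20, -43))) = (43254 - 42109)/(-3888 + (-16933 + (-¾ + 13*20 + (1/270)*(-43)))) = 1145/(-3888 + (-16933 + (-¾ + 260 - 43/270))) = 1145/(-3888 + (-16933 + 139909/540)) = 1145/(-3888 - 9003911/540) = 1145/(-11103431/540) = 1145*(-540/11103431) = -618300/11103431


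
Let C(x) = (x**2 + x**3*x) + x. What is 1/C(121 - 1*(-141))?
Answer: 1/4712067642 ≈ 2.1222e-10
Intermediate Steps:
C(x) = x + x**2 + x**4 (C(x) = (x**2 + x**4) + x = x + x**2 + x**4)
1/C(121 - 1*(-141)) = 1/((121 - 1*(-141))*(1 + (121 - 1*(-141)) + (121 - 1*(-141))**3)) = 1/((121 + 141)*(1 + (121 + 141) + (121 + 141)**3)) = 1/(262*(1 + 262 + 262**3)) = 1/(262*(1 + 262 + 17984728)) = 1/(262*17984991) = 1/4712067642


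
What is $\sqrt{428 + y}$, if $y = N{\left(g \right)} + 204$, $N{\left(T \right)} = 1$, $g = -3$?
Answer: $\sqrt{633} \approx 25.159$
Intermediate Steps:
$y = 205$ ($y = 1 + 204 = 205$)
$\sqrt{428 + y} = \sqrt{428 + 205} = \sqrt{633}$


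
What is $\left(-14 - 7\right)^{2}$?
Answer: $441$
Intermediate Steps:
$\left(-14 - 7\right)^{2} = \left(-21\right)^{2} = 441$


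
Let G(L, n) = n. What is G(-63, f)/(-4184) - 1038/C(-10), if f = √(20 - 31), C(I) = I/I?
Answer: -1038 - I*√11/4184 ≈ -1038.0 - 0.00079269*I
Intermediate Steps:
C(I) = 1
f = I*√11 (f = √(-11) = I*√11 ≈ 3.3166*I)
G(-63, f)/(-4184) - 1038/C(-10) = (I*√11)/(-4184) - 1038/1 = (I*√11)*(-1/4184) - 1038*1 = -I*√11/4184 - 1038 = -1038 - I*√11/4184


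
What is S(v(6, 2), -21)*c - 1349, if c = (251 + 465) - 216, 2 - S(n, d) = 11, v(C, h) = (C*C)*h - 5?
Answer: -5849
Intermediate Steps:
v(C, h) = -5 + h*C**2 (v(C, h) = C**2*h - 5 = h*C**2 - 5 = -5 + h*C**2)
S(n, d) = -9 (S(n, d) = 2 - 1*11 = 2 - 11 = -9)
c = 500 (c = 716 - 216 = 500)
S(v(6, 2), -21)*c - 1349 = -9*500 - 1349 = -4500 - 1349 = -5849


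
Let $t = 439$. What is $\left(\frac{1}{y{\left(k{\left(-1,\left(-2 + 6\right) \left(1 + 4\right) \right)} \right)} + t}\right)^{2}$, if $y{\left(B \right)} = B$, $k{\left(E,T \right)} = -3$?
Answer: $\frac{1}{190096} \approx 5.2605 \cdot 10^{-6}$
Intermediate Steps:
$\left(\frac{1}{y{\left(k{\left(-1,\left(-2 + 6\right) \left(1 + 4\right) \right)} \right)} + t}\right)^{2} = \left(\frac{1}{-3 + 439}\right)^{2} = \left(\frac{1}{436}\right)^{2} = \frac{1}{190096}$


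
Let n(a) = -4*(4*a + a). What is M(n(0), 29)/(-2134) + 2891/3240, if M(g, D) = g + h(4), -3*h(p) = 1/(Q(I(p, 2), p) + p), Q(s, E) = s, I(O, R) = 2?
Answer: 3084787/3457080 ≈ 0.89231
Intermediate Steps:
n(a) = -20*a
h(p) = -1/(3*(2 + p))
M(g, D) = -1/18 + g (M(g, D) = g - 1/(6 + 3*4) = g - 1/(6 + 12) = g - 1/18 = -1/18 + g)
M(n(0), 29)/(-2134) + 2891/3240 = (-1/18 - 20*0)/(-2134) + 2891/3240 = (-1/18 + 0)*(-1/2134) + 2891*(1/3240) = -1/18*(-1/2134) + 2891/3240 = 1/38412 + 2891/3240 = 3084787/3457080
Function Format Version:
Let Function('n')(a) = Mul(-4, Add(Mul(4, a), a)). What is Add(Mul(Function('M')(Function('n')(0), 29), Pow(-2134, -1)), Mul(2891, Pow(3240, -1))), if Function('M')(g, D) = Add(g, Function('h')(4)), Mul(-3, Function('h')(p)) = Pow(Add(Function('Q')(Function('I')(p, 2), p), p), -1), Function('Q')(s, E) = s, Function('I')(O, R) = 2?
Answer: Rational(3084787, 3457080) ≈ 0.89231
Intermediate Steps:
Function('n')(a) = Mul(-20, a) (Function('n')(a) = Mul(-4, Mul(5, a)) = Mul(-20, a))
Function('h')(p) = Mul(Rational(-1, 3), Pow(Add(2, p), -1))
Function('M')(g, D) = Add(Rational(-1, 18), g) (Function('M')(g, D) = Add(g, Mul(-1, Pow(Add(6, Mul(3, 4)), -1))) = Add(g, Mul(-1, Pow(Add(6, 12), -1))) = Add(g, Mul(-1, Pow(18, -1))) = Add(g, Mul(-1, Rational(1, 18))) = Add(g, Rational(-1, 18)) = Add(Rational(-1, 18), g))
Add(Mul(Function('M')(Function('n')(0), 29), Pow(-2134, -1)), Mul(2891, Pow(3240, -1))) = Add(Mul(Add(Rational(-1, 18), Mul(-20, 0)), Pow(-2134, -1)), Mul(2891, Pow(3240, -1))) = Add(Mul(Add(Rational(-1, 18), 0), Rational(-1, 2134)), Mul(2891, Rational(1, 3240))) = Add(Mul(Rational(-1, 18), Rational(-1, 2134)), Rational(2891, 3240)) = Add(Rational(1, 38412), Rational(2891, 3240)) = Rational(3084787, 3457080)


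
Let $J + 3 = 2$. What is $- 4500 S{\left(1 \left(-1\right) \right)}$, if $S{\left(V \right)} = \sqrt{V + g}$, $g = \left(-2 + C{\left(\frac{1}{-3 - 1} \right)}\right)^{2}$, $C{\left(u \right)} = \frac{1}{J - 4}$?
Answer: $- 3600 \sqrt{6} \approx -8818.2$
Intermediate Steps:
$J = -1$ ($J = -3 + 2 = -1$)
$C{\left(u \right)} = - \frac{1}{5}$ ($C{\left(u \right)} = \frac{1}{-1 - 4} = \frac{1}{-5} = - \frac{1}{5}$)
$g = \frac{121}{25}$ ($g = \left(-2 - \frac{1}{5}\right)^{2} = \left(- \frac{11}{5}\right)^{2} = \frac{121}{25} \approx 4.84$)
$S{\left(V \right)} = \sqrt{\frac{121}{25} + V}$ ($S{\left(V \right)} = \sqrt{V + \frac{121}{25}} = \sqrt{\frac{121}{25} + V}$)
$- 4500 S{\left(1 \left(-1\right) \right)} = - 4500 \frac{\sqrt{121 + 25 \cdot 1 \left(-1\right)}}{5} = - 4500 \frac{\sqrt{121 + 25 \left(-1\right)}}{5} = - 4500 \frac{\sqrt{121 - 25}}{5} = - 4500 \frac{\sqrt{96}}{5} = - 4500 \frac{4 \sqrt{6}}{5} = - 3600 \sqrt{6}$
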